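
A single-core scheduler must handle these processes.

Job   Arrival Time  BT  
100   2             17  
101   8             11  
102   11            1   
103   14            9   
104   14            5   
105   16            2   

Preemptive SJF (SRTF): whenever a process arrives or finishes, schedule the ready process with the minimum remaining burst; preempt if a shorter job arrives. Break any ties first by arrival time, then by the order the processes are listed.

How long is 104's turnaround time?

Timeline: | idle 0-2 | 100 2-11 | 102 11-12 | 100 12-14 | 104 14-16 | 105 16-18 | 104 18-21 | 100 21-27 | 103 27-36 | 101 36-47 |
Completion: 100=27  101=47  102=12  103=36  104=21  105=18
Turnaround (C−A): 100=25  101=39  102=1  103=22  104=7  105=2
Turnaround(104) = completion − arrival = 21 − 14 = 7

7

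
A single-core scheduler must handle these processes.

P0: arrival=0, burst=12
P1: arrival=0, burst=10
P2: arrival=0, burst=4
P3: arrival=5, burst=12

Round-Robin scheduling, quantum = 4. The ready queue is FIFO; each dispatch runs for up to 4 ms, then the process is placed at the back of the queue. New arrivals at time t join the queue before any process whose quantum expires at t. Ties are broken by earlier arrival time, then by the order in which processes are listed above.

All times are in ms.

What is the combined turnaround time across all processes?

107

Gantt: | P0 0-4 | P1 4-8 | P2 8-12 | P0 12-16 | P3 16-20 | P1 20-24 | P0 24-28 | P3 28-32 | P1 32-34 | P3 34-38 |
Completion: P0=28  P1=34  P2=12  P3=38
Turnaround (C−A): P0=28  P1=34  P2=12  P3=33
Turnaround = completion − arrival: P0=28, P1=34, P2=12, P3=33
Total turnaround = 28 + 34 + 12 + 33 = 107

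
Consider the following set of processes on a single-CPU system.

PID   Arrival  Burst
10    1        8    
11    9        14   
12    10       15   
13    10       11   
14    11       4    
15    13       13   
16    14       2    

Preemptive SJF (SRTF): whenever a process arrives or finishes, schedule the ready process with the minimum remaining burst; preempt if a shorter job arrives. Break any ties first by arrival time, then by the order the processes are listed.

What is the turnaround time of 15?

40

Gantt: | idle 0-1 | 10 1-9 | 11 9-10 | 13 10-11 | 14 11-15 | 16 15-17 | 13 17-27 | 11 27-40 | 15 40-53 | 12 53-68 |
Completion: 10=9  11=40  12=68  13=27  14=15  15=53  16=17
Turnaround (C−A): 10=8  11=31  12=58  13=17  14=4  15=40  16=3
Turnaround(15) = completion − arrival = 53 − 13 = 40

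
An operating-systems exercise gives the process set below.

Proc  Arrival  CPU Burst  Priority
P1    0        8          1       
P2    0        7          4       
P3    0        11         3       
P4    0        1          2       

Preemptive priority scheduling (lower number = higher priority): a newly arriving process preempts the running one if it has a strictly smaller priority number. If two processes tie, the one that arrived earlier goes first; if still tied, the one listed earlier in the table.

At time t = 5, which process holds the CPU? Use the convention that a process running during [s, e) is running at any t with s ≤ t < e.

P1

Schedule: | P1 0-8 | P4 8-9 | P3 9-20 | P2 20-27 |
Completion: P1=8  P2=27  P3=20  P4=9
Turnaround (C−A): P1=8  P2=27  P3=20  P4=9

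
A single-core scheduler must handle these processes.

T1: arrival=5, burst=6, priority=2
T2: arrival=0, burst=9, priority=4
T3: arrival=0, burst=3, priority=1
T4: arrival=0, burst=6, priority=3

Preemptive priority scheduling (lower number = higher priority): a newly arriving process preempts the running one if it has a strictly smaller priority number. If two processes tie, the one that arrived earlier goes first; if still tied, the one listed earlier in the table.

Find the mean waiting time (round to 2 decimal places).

Schedule: | T3 0-3 | T4 3-5 | T1 5-11 | T4 11-15 | T2 15-24 |
Completion: T1=11  T2=24  T3=3  T4=15
Turnaround (C−A): T1=6  T2=24  T3=3  T4=15
Waiting times: T1=0, T2=15, T3=0, T4=9
Average waiting = (0+15+0+9) / 4 = 24/4 = 6.00

6.00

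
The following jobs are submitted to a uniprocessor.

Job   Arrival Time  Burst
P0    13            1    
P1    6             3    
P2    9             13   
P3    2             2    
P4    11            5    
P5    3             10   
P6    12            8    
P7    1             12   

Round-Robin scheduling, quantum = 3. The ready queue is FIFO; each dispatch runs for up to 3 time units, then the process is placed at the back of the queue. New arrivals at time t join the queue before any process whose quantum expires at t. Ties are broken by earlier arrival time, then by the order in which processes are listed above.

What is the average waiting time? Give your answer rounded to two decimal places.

22.50

Gantt: | idle 0-1 | P7 1-4 | P3 4-6 | P5 6-9 | P7 9-12 | P1 12-15 | P2 15-18 | P5 18-21 | P4 21-24 | P6 24-27 | P7 27-30 | P0 30-31 | P2 31-34 | P5 34-37 | P4 37-39 | P6 39-42 | P7 42-45 | P2 45-48 | P5 48-49 | P6 49-51 | P2 51-55 |
Completion: P0=31  P1=15  P2=55  P3=6  P4=39  P5=49  P6=51  P7=45
Turnaround (C−A): P0=18  P1=9  P2=46  P3=4  P4=28  P5=46  P6=39  P7=44
Waiting times: P0=17, P1=6, P2=33, P3=2, P4=23, P5=36, P6=31, P7=32
Average waiting = (17+6+33+2+23+36+31+32) / 8 = 180/8 = 22.50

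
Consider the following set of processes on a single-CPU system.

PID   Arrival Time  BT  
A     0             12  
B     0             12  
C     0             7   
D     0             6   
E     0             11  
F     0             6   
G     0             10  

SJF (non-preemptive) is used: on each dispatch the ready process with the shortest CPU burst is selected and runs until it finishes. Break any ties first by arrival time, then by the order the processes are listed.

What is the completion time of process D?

6

Schedule: | D 0-6 | F 6-12 | C 12-19 | G 19-29 | E 29-40 | A 40-52 | B 52-64 |
Completion: A=52  B=64  C=19  D=6  E=40  F=12  G=29
Turnaround (C−A): A=52  B=64  C=19  D=6  E=40  F=12  G=29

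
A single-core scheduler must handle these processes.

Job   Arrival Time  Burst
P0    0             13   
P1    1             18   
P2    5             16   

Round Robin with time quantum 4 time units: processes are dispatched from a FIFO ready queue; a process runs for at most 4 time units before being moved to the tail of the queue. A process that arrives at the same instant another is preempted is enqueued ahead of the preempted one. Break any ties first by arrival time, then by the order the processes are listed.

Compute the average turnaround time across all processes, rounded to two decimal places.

Schedule: | P0 0-4 | P1 4-8 | P0 8-12 | P2 12-16 | P1 16-20 | P0 20-24 | P2 24-28 | P1 28-32 | P0 32-33 | P2 33-37 | P1 37-41 | P2 41-45 | P1 45-47 |
Completion: P0=33  P1=47  P2=45
Turnaround times: P0=33, P1=46, P2=40
Average turnaround = (33+46+40) / 3 = 119/3 = 39.67

39.67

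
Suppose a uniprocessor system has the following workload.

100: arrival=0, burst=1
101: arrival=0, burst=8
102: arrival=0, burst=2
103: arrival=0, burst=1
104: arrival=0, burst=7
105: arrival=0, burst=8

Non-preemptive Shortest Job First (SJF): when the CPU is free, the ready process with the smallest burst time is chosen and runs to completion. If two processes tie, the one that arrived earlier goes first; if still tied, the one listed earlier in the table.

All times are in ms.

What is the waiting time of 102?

2

Schedule: | 100 0-1 | 103 1-2 | 102 2-4 | 104 4-11 | 101 11-19 | 105 19-27 |
Completion: 100=1  101=19  102=4  103=2  104=11  105=27
Turnaround (C−A): 100=1  101=19  102=4  103=2  104=11  105=27
Waiting(102) = turnaround − burst = 4 − 2 = 2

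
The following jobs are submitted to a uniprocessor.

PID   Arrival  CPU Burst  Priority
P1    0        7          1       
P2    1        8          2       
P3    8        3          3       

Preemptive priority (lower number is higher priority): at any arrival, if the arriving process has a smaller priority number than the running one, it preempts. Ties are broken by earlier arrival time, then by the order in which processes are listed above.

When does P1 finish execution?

7

Gantt: | P1 0-7 | P2 7-15 | P3 15-18 |
Completion: P1=7  P2=15  P3=18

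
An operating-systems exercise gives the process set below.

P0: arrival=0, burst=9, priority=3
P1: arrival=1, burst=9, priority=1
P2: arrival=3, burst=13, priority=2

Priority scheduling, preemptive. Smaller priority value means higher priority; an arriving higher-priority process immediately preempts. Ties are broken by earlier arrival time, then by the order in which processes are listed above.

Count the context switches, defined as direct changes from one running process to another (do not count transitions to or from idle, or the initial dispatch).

Schedule: | P0 0-1 | P1 1-10 | P2 10-23 | P0 23-31 |
Completion: P0=31  P1=10  P2=23

3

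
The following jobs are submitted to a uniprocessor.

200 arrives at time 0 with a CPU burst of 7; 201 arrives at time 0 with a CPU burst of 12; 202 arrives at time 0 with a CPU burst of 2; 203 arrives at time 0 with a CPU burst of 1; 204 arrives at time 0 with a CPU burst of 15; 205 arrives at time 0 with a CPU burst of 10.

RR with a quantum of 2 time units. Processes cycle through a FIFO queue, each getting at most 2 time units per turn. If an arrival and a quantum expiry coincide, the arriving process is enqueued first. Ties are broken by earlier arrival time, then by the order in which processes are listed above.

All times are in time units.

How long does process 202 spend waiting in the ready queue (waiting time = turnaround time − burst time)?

Gantt: | 200 0-2 | 201 2-4 | 202 4-6 | 203 6-7 | 204 7-9 | 205 9-11 | 200 11-13 | 201 13-15 | 204 15-17 | 205 17-19 | 200 19-21 | 201 21-23 | 204 23-25 | 205 25-27 | 200 27-28 | 201 28-30 | 204 30-32 | 205 32-34 | 201 34-36 | 204 36-38 | 205 38-40 | 201 40-42 | 204 42-47 |
Completion: 200=28  201=42  202=6  203=7  204=47  205=40
Waiting(202) = turnaround − burst = 6 − 2 = 4

4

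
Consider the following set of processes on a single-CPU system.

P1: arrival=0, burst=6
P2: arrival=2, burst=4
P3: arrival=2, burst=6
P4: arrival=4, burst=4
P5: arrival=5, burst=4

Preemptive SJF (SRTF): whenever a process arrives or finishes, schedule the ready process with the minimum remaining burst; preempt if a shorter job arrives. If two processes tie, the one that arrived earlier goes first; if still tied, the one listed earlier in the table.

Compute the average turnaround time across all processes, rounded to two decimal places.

11.80

Timeline: | P1 0-6 | P2 6-10 | P4 10-14 | P5 14-18 | P3 18-24 |
Completion: P1=6  P2=10  P3=24  P4=14  P5=18
Turnaround (C−A): P1=6  P2=8  P3=22  P4=10  P5=13
Turnaround times: P1=6, P2=8, P3=22, P4=10, P5=13
Average turnaround = (6+8+22+10+13) / 5 = 59/5 = 11.80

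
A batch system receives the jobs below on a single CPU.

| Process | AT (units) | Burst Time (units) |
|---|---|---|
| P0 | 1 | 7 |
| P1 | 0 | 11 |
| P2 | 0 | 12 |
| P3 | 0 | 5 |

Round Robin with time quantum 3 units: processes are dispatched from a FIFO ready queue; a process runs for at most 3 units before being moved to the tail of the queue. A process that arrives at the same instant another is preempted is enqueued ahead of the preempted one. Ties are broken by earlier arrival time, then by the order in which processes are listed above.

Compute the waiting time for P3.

Gantt: | P1 0-3 | P2 3-6 | P3 6-9 | P0 9-12 | P1 12-15 | P2 15-18 | P3 18-20 | P0 20-23 | P1 23-26 | P2 26-29 | P0 29-30 | P1 30-32 | P2 32-35 |
Completion: P0=30  P1=32  P2=35  P3=20
Turnaround (C−A): P0=29  P1=32  P2=35  P3=20
Waiting(P3) = turnaround − burst = 20 − 5 = 15

15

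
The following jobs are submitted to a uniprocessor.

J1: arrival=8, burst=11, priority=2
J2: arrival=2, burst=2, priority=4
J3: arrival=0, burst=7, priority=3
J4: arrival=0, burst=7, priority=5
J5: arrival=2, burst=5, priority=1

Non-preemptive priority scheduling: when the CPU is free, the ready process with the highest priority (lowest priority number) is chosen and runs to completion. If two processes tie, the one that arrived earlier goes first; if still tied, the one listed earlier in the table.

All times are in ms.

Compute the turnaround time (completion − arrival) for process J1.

Gantt: | J3 0-7 | J5 7-12 | J1 12-23 | J2 23-25 | J4 25-32 |
Completion: J1=23  J2=25  J3=7  J4=32  J5=12
Turnaround(J1) = completion − arrival = 23 − 8 = 15

15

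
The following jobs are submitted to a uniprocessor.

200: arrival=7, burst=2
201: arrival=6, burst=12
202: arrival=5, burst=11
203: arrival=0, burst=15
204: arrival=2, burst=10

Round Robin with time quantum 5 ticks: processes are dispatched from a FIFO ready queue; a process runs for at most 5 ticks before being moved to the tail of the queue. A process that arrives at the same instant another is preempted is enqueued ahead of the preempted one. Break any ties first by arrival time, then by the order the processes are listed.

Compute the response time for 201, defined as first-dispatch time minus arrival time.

14

Schedule: | 203 0-5 | 204 5-10 | 202 10-15 | 203 15-20 | 201 20-25 | 200 25-27 | 204 27-32 | 202 32-37 | 203 37-42 | 201 42-47 | 202 47-48 | 201 48-50 |
Completion: 200=27  201=50  202=48  203=42  204=32
Response(201) = first start − arrival = 20 − 6 = 14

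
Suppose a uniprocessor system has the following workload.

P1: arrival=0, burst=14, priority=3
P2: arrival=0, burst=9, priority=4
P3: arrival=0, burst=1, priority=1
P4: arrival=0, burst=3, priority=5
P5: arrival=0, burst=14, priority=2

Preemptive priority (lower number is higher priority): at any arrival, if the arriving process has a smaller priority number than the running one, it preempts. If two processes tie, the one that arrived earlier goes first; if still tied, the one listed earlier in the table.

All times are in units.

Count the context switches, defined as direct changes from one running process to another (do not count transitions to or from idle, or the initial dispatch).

Schedule: | P3 0-1 | P5 1-15 | P1 15-29 | P2 29-38 | P4 38-41 |
Completion: P1=29  P2=38  P3=1  P4=41  P5=15
Turnaround (C−A): P1=29  P2=38  P3=1  P4=41  P5=15

4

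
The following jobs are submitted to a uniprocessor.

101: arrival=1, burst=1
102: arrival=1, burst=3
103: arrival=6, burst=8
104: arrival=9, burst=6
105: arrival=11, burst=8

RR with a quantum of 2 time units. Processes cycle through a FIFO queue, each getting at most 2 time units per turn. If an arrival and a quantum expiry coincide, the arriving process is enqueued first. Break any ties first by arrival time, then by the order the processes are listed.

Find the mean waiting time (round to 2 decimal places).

5.00

Timeline: | idle 0-1 | 101 1-2 | 102 2-5 | idle 5-6 | 103 6-10 | 104 10-12 | 103 12-14 | 105 14-16 | 104 16-18 | 103 18-20 | 105 20-22 | 104 22-24 | 105 24-28 |
Completion: 101=2  102=5  103=20  104=24  105=28
Turnaround (C−A): 101=1  102=4  103=14  104=15  105=17
Waiting times: 101=0, 102=1, 103=6, 104=9, 105=9
Average waiting = (0+1+6+9+9) / 5 = 25/5 = 5.00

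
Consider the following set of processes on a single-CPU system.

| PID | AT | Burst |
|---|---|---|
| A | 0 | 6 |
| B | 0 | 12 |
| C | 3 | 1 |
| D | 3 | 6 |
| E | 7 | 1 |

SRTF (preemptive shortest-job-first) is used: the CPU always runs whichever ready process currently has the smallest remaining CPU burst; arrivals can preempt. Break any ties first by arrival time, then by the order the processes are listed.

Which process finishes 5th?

B

Timeline: | A 0-3 | C 3-4 | A 4-7 | E 7-8 | D 8-14 | B 14-26 |
Completion: A=7  B=26  C=4  D=14  E=8
Finish order: C → A → E → D → B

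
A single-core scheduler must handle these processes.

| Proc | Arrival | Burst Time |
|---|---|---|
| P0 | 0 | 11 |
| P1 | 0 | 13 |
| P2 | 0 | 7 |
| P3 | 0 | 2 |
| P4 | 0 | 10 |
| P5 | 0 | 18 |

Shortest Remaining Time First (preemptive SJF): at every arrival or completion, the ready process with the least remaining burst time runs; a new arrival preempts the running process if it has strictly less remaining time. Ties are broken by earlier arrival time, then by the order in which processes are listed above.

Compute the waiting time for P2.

Schedule: | P3 0-2 | P2 2-9 | P4 9-19 | P0 19-30 | P1 30-43 | P5 43-61 |
Completion: P0=30  P1=43  P2=9  P3=2  P4=19  P5=61
Turnaround (C−A): P0=30  P1=43  P2=9  P3=2  P4=19  P5=61
Waiting(P2) = turnaround − burst = 9 − 7 = 2

2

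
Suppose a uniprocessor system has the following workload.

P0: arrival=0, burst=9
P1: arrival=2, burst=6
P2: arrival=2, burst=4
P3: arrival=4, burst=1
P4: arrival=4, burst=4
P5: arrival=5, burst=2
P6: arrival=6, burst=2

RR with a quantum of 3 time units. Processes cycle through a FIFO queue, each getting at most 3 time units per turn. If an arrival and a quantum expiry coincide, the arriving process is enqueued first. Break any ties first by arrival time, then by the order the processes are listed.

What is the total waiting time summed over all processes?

Timeline: | P0 0-3 | P1 3-6 | P2 6-9 | P0 9-12 | P3 12-13 | P4 13-16 | P5 16-18 | P6 18-20 | P1 20-23 | P2 23-24 | P0 24-27 | P4 27-28 |
Completion: P0=27  P1=23  P2=24  P3=13  P4=28  P5=18  P6=20
Turnaround (C−A): P0=27  P1=21  P2=22  P3=9  P4=24  P5=13  P6=14
Waiting = turnaround − burst: P0=18, P1=15, P2=18, P3=8, P4=20, P5=11, P6=12
Total waiting = 18 + 15 + 18 + 8 + 20 + 11 + 12 = 102

102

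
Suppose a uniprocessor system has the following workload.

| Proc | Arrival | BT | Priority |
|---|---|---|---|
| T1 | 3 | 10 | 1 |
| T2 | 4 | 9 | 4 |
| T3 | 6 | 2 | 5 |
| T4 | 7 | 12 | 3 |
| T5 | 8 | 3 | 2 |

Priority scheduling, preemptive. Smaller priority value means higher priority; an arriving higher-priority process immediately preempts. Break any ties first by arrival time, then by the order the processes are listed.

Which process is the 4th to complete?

T2

Timeline: | idle 0-3 | T1 3-13 | T5 13-16 | T4 16-28 | T2 28-37 | T3 37-39 |
Completion: T1=13  T2=37  T3=39  T4=28  T5=16
Finish order: T1 → T5 → T4 → T2 → T3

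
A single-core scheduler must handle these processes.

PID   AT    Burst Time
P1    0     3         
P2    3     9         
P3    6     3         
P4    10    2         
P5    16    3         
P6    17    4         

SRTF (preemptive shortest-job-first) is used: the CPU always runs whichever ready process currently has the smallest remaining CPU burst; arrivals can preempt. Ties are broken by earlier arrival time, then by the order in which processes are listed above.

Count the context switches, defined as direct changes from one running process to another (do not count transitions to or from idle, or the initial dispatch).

Timeline: | P1 0-3 | P2 3-6 | P3 6-9 | P2 9-10 | P4 10-12 | P2 12-17 | P5 17-20 | P6 20-24 |
Completion: P1=3  P2=17  P3=9  P4=12  P5=20  P6=24
Turnaround (C−A): P1=3  P2=14  P3=3  P4=2  P5=4  P6=7

7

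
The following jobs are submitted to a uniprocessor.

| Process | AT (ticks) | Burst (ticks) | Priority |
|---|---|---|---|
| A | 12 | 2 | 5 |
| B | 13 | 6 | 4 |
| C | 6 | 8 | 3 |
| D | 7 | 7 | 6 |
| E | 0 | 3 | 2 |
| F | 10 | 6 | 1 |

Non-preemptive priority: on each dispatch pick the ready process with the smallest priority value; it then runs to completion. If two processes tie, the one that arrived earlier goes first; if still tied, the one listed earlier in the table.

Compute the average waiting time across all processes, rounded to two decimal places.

7.67

Timeline: | E 0-3 | idle 3-6 | C 6-14 | F 14-20 | B 20-26 | A 26-28 | D 28-35 |
Completion: A=28  B=26  C=14  D=35  E=3  F=20
Waiting times: A=14, B=7, C=0, D=21, E=0, F=4
Average waiting = (14+7+0+21+0+4) / 6 = 46/6 = 7.67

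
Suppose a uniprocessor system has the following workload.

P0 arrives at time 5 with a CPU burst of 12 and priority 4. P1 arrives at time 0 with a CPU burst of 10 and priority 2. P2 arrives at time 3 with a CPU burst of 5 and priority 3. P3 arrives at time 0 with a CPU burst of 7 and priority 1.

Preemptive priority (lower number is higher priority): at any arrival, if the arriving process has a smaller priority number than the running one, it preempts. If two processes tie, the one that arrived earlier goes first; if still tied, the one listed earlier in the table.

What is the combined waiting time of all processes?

38

Timeline: | P3 0-7 | P1 7-17 | P2 17-22 | P0 22-34 |
Completion: P0=34  P1=17  P2=22  P3=7
Waiting = turnaround − burst: P0=17, P1=7, P2=14, P3=0
Total waiting = 17 + 7 + 14 + 0 = 38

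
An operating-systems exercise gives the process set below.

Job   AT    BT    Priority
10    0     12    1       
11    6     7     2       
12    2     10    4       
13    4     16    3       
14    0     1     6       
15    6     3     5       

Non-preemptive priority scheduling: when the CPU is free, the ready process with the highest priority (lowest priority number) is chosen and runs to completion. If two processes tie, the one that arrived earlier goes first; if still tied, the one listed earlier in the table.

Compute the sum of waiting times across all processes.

Schedule: | 10 0-12 | 11 12-19 | 13 19-35 | 12 35-45 | 15 45-48 | 14 48-49 |
Completion: 10=12  11=19  12=45  13=35  14=49  15=48
Waiting = turnaround − burst: 10=0, 11=6, 12=33, 13=15, 14=48, 15=39
Total waiting = 0 + 6 + 33 + 15 + 48 + 39 = 141

141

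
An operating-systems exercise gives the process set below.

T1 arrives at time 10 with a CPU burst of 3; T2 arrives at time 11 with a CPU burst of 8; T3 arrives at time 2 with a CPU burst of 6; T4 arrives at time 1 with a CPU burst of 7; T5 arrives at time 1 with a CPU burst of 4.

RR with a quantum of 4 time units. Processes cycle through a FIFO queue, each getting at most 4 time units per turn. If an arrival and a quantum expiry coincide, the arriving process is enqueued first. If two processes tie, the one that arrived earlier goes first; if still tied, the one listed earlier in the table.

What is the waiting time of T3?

17

Timeline: | idle 0-1 | T4 1-5 | T5 5-9 | T3 9-13 | T4 13-16 | T1 16-19 | T2 19-23 | T3 23-25 | T2 25-29 |
Completion: T1=19  T2=29  T3=25  T4=16  T5=9
Turnaround (C−A): T1=9  T2=18  T3=23  T4=15  T5=8
Waiting(T3) = turnaround − burst = 23 − 6 = 17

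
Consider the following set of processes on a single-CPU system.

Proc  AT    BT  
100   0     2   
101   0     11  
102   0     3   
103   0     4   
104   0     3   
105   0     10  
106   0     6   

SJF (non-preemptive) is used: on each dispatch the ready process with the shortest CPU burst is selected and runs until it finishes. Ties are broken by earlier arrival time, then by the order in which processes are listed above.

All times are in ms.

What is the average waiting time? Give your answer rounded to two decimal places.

Schedule: | 100 0-2 | 102 2-5 | 104 5-8 | 103 8-12 | 106 12-18 | 105 18-28 | 101 28-39 |
Completion: 100=2  101=39  102=5  103=12  104=8  105=28  106=18
Turnaround (C−A): 100=2  101=39  102=5  103=12  104=8  105=28  106=18
Waiting times: 100=0, 101=28, 102=2, 103=8, 104=5, 105=18, 106=12
Average waiting = (0+28+2+8+5+18+12) / 7 = 73/7 = 10.43

10.43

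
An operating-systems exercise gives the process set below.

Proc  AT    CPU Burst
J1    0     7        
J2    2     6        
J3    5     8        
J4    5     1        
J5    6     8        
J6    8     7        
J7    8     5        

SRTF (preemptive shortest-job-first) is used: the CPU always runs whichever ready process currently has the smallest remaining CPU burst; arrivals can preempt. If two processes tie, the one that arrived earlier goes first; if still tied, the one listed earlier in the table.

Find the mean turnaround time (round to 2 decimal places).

16.29

Schedule: | J1 0-5 | J4 5-6 | J1 6-8 | J7 8-13 | J2 13-19 | J6 19-26 | J3 26-34 | J5 34-42 |
Completion: J1=8  J2=19  J3=34  J4=6  J5=42  J6=26  J7=13
Turnaround (C−A): J1=8  J2=17  J3=29  J4=1  J5=36  J6=18  J7=5
Turnaround times: J1=8, J2=17, J3=29, J4=1, J5=36, J6=18, J7=5
Average turnaround = (8+17+29+1+36+18+5) / 7 = 114/7 = 16.29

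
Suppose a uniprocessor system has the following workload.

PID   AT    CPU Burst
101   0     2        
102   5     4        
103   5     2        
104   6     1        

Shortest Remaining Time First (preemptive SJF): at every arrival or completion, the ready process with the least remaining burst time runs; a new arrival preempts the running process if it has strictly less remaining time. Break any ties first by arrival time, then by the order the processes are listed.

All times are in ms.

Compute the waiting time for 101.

0

Timeline: | 101 0-2 | idle 2-5 | 103 5-7 | 104 7-8 | 102 8-12 |
Completion: 101=2  102=12  103=7  104=8
Waiting(101) = turnaround − burst = 2 − 2 = 0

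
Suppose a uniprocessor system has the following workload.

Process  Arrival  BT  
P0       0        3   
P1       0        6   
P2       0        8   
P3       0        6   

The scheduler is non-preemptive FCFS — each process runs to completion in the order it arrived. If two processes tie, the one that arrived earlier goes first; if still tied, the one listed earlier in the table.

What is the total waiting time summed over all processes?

29

Gantt: | P0 0-3 | P1 3-9 | P2 9-17 | P3 17-23 |
Completion: P0=3  P1=9  P2=17  P3=23
Turnaround (C−A): P0=3  P1=9  P2=17  P3=23
Waiting = turnaround − burst: P0=0, P1=3, P2=9, P3=17
Total waiting = 0 + 3 + 9 + 17 = 29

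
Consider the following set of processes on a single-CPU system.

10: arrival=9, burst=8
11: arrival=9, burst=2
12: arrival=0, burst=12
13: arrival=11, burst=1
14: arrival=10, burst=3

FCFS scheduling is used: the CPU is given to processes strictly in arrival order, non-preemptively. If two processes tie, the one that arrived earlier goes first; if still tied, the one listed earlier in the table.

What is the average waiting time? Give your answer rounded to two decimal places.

Gantt: | 12 0-12 | 10 12-20 | 11 20-22 | 14 22-25 | 13 25-26 |
Completion: 10=20  11=22  12=12  13=26  14=25
Turnaround (C−A): 10=11  11=13  12=12  13=15  14=15
Waiting times: 10=3, 11=11, 12=0, 13=14, 14=12
Average waiting = (3+11+0+14+12) / 5 = 40/5 = 8.00

8.00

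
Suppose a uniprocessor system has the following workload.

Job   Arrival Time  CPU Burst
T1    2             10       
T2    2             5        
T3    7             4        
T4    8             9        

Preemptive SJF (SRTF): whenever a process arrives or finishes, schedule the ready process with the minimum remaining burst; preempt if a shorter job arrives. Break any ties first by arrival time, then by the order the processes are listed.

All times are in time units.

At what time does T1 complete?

Timeline: | idle 0-2 | T2 2-7 | T3 7-11 | T4 11-20 | T1 20-30 |
Completion: T1=30  T2=7  T3=11  T4=20
Turnaround (C−A): T1=28  T2=5  T3=4  T4=12

30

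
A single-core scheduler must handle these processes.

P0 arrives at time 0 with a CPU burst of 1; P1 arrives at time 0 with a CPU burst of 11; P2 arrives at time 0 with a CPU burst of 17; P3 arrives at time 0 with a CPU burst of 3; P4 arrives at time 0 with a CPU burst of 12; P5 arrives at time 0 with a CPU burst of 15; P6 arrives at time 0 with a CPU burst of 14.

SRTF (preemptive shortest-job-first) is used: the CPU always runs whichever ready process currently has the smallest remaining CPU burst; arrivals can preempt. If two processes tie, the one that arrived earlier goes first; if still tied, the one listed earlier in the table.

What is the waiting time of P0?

0

Gantt: | P0 0-1 | P3 1-4 | P1 4-15 | P4 15-27 | P6 27-41 | P5 41-56 | P2 56-73 |
Completion: P0=1  P1=15  P2=73  P3=4  P4=27  P5=56  P6=41
Waiting(P0) = turnaround − burst = 1 − 1 = 0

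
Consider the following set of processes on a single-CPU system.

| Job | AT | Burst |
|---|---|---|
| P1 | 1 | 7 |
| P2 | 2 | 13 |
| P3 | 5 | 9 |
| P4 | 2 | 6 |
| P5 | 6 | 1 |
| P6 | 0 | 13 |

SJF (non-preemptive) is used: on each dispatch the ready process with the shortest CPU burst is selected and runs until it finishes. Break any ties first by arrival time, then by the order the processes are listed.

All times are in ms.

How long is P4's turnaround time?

18

Gantt: | P6 0-13 | P5 13-14 | P4 14-20 | P1 20-27 | P3 27-36 | P2 36-49 |
Completion: P1=27  P2=49  P3=36  P4=20  P5=14  P6=13
Turnaround(P4) = completion − arrival = 20 − 2 = 18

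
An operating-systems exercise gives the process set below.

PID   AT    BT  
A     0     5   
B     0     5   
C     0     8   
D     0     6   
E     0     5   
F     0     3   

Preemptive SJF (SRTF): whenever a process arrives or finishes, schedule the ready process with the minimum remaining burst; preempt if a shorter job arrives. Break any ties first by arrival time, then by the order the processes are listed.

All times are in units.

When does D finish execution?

Gantt: | F 0-3 | A 3-8 | B 8-13 | E 13-18 | D 18-24 | C 24-32 |
Completion: A=8  B=13  C=32  D=24  E=18  F=3
Turnaround (C−A): A=8  B=13  C=32  D=24  E=18  F=3

24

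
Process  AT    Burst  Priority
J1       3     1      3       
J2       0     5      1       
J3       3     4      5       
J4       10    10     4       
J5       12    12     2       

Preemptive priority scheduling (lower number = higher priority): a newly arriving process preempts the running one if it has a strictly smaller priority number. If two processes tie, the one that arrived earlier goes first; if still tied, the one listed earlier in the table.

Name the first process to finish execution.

J2

Gantt: | J2 0-5 | J1 5-6 | J3 6-10 | J4 10-12 | J5 12-24 | J4 24-32 |
Completion: J1=6  J2=5  J3=10  J4=32  J5=24
Turnaround (C−A): J1=3  J2=5  J3=7  J4=22  J5=12
Finish order: J2 → J1 → J3 → J5 → J4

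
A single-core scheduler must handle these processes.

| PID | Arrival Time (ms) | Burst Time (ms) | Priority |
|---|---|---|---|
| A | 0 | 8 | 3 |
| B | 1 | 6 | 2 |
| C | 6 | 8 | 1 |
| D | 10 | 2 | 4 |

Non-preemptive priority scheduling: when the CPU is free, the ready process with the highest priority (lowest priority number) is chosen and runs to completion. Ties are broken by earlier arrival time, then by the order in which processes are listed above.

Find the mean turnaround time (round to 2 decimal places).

Schedule: | A 0-8 | C 8-16 | B 16-22 | D 22-24 |
Completion: A=8  B=22  C=16  D=24
Turnaround (C−A): A=8  B=21  C=10  D=14
Turnaround times: A=8, B=21, C=10, D=14
Average turnaround = (8+21+10+14) / 4 = 53/4 = 13.25

13.25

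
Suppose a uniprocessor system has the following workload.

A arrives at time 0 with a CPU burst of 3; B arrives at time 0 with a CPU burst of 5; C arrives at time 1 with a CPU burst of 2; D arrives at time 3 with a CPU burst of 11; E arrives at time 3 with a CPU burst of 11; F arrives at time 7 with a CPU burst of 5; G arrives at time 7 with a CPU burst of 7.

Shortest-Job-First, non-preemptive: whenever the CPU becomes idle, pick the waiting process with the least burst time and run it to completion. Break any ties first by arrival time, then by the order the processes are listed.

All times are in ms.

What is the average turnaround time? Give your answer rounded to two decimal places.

Gantt: | A 0-3 | C 3-5 | B 5-10 | F 10-15 | G 15-22 | D 22-33 | E 33-44 |
Completion: A=3  B=10  C=5  D=33  E=44  F=15  G=22
Turnaround (C−A): A=3  B=10  C=4  D=30  E=41  F=8  G=15
Turnaround times: A=3, B=10, C=4, D=30, E=41, F=8, G=15
Average turnaround = (3+10+4+30+41+8+15) / 7 = 111/7 = 15.86

15.86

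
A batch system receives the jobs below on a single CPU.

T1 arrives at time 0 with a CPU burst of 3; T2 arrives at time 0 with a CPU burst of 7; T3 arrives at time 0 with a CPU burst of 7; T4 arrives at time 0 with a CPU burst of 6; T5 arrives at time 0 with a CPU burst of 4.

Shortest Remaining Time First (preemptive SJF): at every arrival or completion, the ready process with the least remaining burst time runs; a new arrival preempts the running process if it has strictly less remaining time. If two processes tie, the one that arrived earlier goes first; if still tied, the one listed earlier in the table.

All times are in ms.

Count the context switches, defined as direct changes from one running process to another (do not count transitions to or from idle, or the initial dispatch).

4

Schedule: | T1 0-3 | T5 3-7 | T4 7-13 | T2 13-20 | T3 20-27 |
Completion: T1=3  T2=20  T3=27  T4=13  T5=7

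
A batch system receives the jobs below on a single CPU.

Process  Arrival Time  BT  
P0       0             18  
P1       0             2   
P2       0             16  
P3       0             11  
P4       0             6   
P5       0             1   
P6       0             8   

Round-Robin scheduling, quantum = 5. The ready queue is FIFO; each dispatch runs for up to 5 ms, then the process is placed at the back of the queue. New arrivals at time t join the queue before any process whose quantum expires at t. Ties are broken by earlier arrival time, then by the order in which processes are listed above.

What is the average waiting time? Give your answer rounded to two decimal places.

34.29

Schedule: | P0 0-5 | P1 5-7 | P2 7-12 | P3 12-17 | P4 17-22 | P5 22-23 | P6 23-28 | P0 28-33 | P2 33-38 | P3 38-43 | P4 43-44 | P6 44-47 | P0 47-52 | P2 52-57 | P3 57-58 | P0 58-61 | P2 61-62 |
Completion: P0=61  P1=7  P2=62  P3=58  P4=44  P5=23  P6=47
Waiting times: P0=43, P1=5, P2=46, P3=47, P4=38, P5=22, P6=39
Average waiting = (43+5+46+47+38+22+39) / 7 = 240/7 = 34.29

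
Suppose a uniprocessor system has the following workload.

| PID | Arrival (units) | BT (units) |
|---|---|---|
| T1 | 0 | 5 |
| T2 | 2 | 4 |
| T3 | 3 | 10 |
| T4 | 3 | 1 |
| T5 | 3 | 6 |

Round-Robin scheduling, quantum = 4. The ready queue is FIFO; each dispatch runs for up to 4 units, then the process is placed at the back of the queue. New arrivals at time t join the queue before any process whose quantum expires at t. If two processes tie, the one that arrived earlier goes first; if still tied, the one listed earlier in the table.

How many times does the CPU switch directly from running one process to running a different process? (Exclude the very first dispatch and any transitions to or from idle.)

8

Timeline: | T1 0-4 | T2 4-8 | T3 8-12 | T4 12-13 | T5 13-17 | T1 17-18 | T3 18-22 | T5 22-24 | T3 24-26 |
Completion: T1=18  T2=8  T3=26  T4=13  T5=24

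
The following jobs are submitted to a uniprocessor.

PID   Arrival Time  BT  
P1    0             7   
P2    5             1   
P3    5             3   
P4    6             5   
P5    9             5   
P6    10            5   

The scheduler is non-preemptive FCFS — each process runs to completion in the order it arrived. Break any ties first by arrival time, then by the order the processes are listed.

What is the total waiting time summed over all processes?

Schedule: | P1 0-7 | P2 7-8 | P3 8-11 | P4 11-16 | P5 16-21 | P6 21-26 |
Completion: P1=7  P2=8  P3=11  P4=16  P5=21  P6=26
Turnaround (C−A): P1=7  P2=3  P3=6  P4=10  P5=12  P6=16
Waiting = turnaround − burst: P1=0, P2=2, P3=3, P4=5, P5=7, P6=11
Total waiting = 0 + 2 + 3 + 5 + 7 + 11 = 28

28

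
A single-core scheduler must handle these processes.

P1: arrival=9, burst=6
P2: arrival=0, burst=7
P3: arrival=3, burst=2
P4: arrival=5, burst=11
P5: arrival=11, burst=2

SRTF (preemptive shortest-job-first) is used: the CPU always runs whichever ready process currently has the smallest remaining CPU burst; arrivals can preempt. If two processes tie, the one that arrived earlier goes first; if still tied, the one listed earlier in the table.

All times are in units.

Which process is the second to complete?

Gantt: | P2 0-3 | P3 3-5 | P2 5-9 | P1 9-11 | P5 11-13 | P1 13-17 | P4 17-28 |
Completion: P1=17  P2=9  P3=5  P4=28  P5=13
Finish order: P3 → P2 → P5 → P1 → P4

P2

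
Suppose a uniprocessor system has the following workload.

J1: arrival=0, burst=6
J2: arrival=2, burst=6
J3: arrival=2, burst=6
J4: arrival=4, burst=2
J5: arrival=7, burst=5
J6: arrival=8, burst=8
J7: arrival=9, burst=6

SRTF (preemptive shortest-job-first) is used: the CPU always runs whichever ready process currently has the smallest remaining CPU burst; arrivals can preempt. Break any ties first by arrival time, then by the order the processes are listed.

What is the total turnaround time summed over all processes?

109

Schedule: | J1 0-6 | J4 6-8 | J5 8-13 | J2 13-19 | J3 19-25 | J7 25-31 | J6 31-39 |
Completion: J1=6  J2=19  J3=25  J4=8  J5=13  J6=39  J7=31
Turnaround (C−A): J1=6  J2=17  J3=23  J4=4  J5=6  J6=31  J7=22
Turnaround = completion − arrival: J1=6, J2=17, J3=23, J4=4, J5=6, J6=31, J7=22
Total turnaround = 6 + 17 + 23 + 4 + 6 + 31 + 22 = 109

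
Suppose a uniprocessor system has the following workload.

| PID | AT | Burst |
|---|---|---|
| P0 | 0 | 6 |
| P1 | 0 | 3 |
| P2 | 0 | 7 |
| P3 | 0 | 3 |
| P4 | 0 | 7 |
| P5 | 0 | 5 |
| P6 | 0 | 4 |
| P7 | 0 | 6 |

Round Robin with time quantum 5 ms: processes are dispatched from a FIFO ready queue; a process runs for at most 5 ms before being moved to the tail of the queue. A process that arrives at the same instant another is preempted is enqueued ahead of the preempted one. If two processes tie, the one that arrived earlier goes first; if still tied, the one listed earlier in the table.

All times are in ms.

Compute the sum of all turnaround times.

235

Timeline: | P0 0-5 | P1 5-8 | P2 8-13 | P3 13-16 | P4 16-21 | P5 21-26 | P6 26-30 | P7 30-35 | P0 35-36 | P2 36-38 | P4 38-40 | P7 40-41 |
Completion: P0=36  P1=8  P2=38  P3=16  P4=40  P5=26  P6=30  P7=41
Turnaround = completion − arrival: P0=36, P1=8, P2=38, P3=16, P4=40, P5=26, P6=30, P7=41
Total turnaround = 36 + 8 + 38 + 16 + 40 + 26 + 30 + 41 = 235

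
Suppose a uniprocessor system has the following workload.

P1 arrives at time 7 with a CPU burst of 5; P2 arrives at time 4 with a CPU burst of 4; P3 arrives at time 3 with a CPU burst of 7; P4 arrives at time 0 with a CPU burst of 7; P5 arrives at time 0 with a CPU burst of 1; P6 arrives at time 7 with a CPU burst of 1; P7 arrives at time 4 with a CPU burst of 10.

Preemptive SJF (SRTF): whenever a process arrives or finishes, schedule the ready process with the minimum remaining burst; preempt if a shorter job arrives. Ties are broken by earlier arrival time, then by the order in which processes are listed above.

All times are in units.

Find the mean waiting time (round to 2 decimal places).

Timeline: | P5 0-1 | P4 1-8 | P6 8-9 | P2 9-13 | P1 13-18 | P3 18-25 | P7 25-35 |
Completion: P1=18  P2=13  P3=25  P4=8  P5=1  P6=9  P7=35
Turnaround (C−A): P1=11  P2=9  P3=22  P4=8  P5=1  P6=2  P7=31
Waiting times: P1=6, P2=5, P3=15, P4=1, P5=0, P6=1, P7=21
Average waiting = (6+5+15+1+0+1+21) / 7 = 49/7 = 7.00

7.00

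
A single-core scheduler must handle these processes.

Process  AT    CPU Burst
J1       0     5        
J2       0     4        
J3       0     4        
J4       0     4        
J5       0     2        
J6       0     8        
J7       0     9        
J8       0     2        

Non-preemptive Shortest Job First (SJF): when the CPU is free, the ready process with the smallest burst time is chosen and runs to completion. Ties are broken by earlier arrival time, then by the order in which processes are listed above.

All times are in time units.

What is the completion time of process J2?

Schedule: | J5 0-2 | J8 2-4 | J2 4-8 | J3 8-12 | J4 12-16 | J1 16-21 | J6 21-29 | J7 29-38 |
Completion: J1=21  J2=8  J3=12  J4=16  J5=2  J6=29  J7=38  J8=4
Turnaround (C−A): J1=21  J2=8  J3=12  J4=16  J5=2  J6=29  J7=38  J8=4

8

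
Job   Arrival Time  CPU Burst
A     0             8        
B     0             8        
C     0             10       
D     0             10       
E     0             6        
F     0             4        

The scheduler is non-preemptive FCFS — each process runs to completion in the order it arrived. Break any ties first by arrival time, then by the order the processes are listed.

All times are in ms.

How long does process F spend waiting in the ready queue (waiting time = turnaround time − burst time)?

42

Gantt: | A 0-8 | B 8-16 | C 16-26 | D 26-36 | E 36-42 | F 42-46 |
Completion: A=8  B=16  C=26  D=36  E=42  F=46
Waiting(F) = turnaround − burst = 46 − 4 = 42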